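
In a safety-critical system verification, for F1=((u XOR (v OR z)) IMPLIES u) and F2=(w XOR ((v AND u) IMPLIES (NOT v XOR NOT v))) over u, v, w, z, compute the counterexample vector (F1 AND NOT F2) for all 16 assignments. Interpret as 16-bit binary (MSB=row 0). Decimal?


F1 = ((u XOR (v OR z)) IMPLIES u)
F2 = (w XOR ((v AND u) IMPLIES (NOT v XOR NOT v)))
Counterexample to F1=>F2 is where F1=1 and F2=0.
Evaluate each row (bits = u,v,w,z, MSB first):
  row 0 [0000]: F1=1 F2=1 -> F1&~F2 -> 0
  row 1 [0001]: F1=0 F2=1 -> F1&~F2 -> 0
  row 2 [0010]: F1=1 F2=0 -> F1&~F2 -> 1
  row 3 [0011]: F1=0 F2=0 -> F1&~F2 -> 0
  row 4 [0100]: F1=0 F2=1 -> F1&~F2 -> 0
  row 5 [0101]: F1=0 F2=1 -> F1&~F2 -> 0
  row 6 [0110]: F1=0 F2=0 -> F1&~F2 -> 0
  row 7 [0111]: F1=0 F2=0 -> F1&~F2 -> 0
  row 8 [1000]: F1=1 F2=1 -> F1&~F2 -> 0
  row 9 [1001]: F1=1 F2=1 -> F1&~F2 -> 0
  row 10 [1010]: F1=1 F2=0 -> F1&~F2 -> 1
  row 11 [1011]: F1=1 F2=0 -> F1&~F2 -> 1
  row 12 [1100]: F1=1 F2=0 -> F1&~F2 -> 1
  row 13 [1101]: F1=1 F2=0 -> F1&~F2 -> 1
  row 14 [1110]: F1=1 F2=1 -> F1&~F2 -> 0
  row 15 [1111]: F1=1 F2=1 -> F1&~F2 -> 0
Full result column, 4 rows per line (u,v fixed per line; w,z runs 00..11 left to right):
  rows 0-3 [u,v=00]: 0010  = hex 2
  rows 4-7 [u,v=01]: 0000  = hex 0
  rows 8-11 [u,v=10]: 0011  = hex 3
  rows 12-15 [u,v=11]: 1100  = hex C
Counterexample vector (row 0 .. row 15) = 0010000000111100
Output column grouped in 4s = 0010 0000 0011 1100 = 0x203C
Convert to decimal digit by digit (value = value*16 + digit):
  2 -> 2
  2*16 + 0 = 32
  32*16 + 3 = 515
  515*16 + 12 (C) = 8252
Decimal = 8252

8252


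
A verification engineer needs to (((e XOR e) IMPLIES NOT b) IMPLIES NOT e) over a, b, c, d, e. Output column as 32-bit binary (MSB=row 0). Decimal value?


Formula: (((e XOR e) IMPLIES NOT b) IMPLIES NOT e) over a, b, c, d, e (32 rows)
Evaluate each row (bits = a,b,c,d,e, MSB first):
  row 0 [00000]: (((0 XOR 0) IMPLIES NOT 0) IMPLIES NOT 0) -> 1
  row 1 [00001]: (((1 XOR 1) IMPLIES NOT 0) IMPLIES NOT 1) -> 0
  row 2 [00010]: (((0 XOR 0) IMPLIES NOT 0) IMPLIES NOT 0) -> 1
  row 3 [00011]: (((1 XOR 1) IMPLIES NOT 0) IMPLIES NOT 1) -> 0
  row 4 [00100]: (((0 XOR 0) IMPLIES NOT 0) IMPLIES NOT 0) -> 1
  row 5 [00101]: (((1 XOR 1) IMPLIES NOT 0) IMPLIES NOT 1) -> 0
  row 6 [00110]: (((0 XOR 0) IMPLIES NOT 0) IMPLIES NOT 0) -> 1
  row 7 [00111]: (((1 XOR 1) IMPLIES NOT 0) IMPLIES NOT 1) -> 0
  row 8 [01000]: (((0 XOR 0) IMPLIES NOT 1) IMPLIES NOT 0) -> 1
  row 9 [01001]: (((1 XOR 1) IMPLIES NOT 1) IMPLIES NOT 1) -> 0
  row 10 [01010]: (((0 XOR 0) IMPLIES NOT 1) IMPLIES NOT 0) -> 1
  row 11 [01011]: (((1 XOR 1) IMPLIES NOT 1) IMPLIES NOT 1) -> 0
  row 12 [01100]: (((0 XOR 0) IMPLIES NOT 1) IMPLIES NOT 0) -> 1
  row 13 [01101]: (((1 XOR 1) IMPLIES NOT 1) IMPLIES NOT 1) -> 0
  row 14 [01110]: (((0 XOR 0) IMPLIES NOT 1) IMPLIES NOT 0) -> 1
  row 15 [01111]: (((1 XOR 1) IMPLIES NOT 1) IMPLIES NOT 1) -> 0
  row 16 [10000]: (((0 XOR 0) IMPLIES NOT 0) IMPLIES NOT 0) -> 1
  row 17 [10001]: (((1 XOR 1) IMPLIES NOT 0) IMPLIES NOT 1) -> 0
  row 18 [10010]: (((0 XOR 0) IMPLIES NOT 0) IMPLIES NOT 0) -> 1
  row 19 [10011]: (((1 XOR 1) IMPLIES NOT 0) IMPLIES NOT 1) -> 0
  row 20 [10100]: (((0 XOR 0) IMPLIES NOT 0) IMPLIES NOT 0) -> 1
  row 21 [10101]: (((1 XOR 1) IMPLIES NOT 0) IMPLIES NOT 1) -> 0
  row 22 [10110]: (((0 XOR 0) IMPLIES NOT 0) IMPLIES NOT 0) -> 1
  row 23 [10111]: (((1 XOR 1) IMPLIES NOT 0) IMPLIES NOT 1) -> 0
  row 24 [11000]: (((0 XOR 0) IMPLIES NOT 1) IMPLIES NOT 0) -> 1
  row 25 [11001]: (((1 XOR 1) IMPLIES NOT 1) IMPLIES NOT 1) -> 0
  row 26 [11010]: (((0 XOR 0) IMPLIES NOT 1) IMPLIES NOT 0) -> 1
  row 27 [11011]: (((1 XOR 1) IMPLIES NOT 1) IMPLIES NOT 1) -> 0
  row 28 [11100]: (((0 XOR 0) IMPLIES NOT 1) IMPLIES NOT 0) -> 1
  row 29 [11101]: (((1 XOR 1) IMPLIES NOT 1) IMPLIES NOT 1) -> 0
  row 30 [11110]: (((0 XOR 0) IMPLIES NOT 1) IMPLIES NOT 0) -> 1
  row 31 [11111]: (((1 XOR 1) IMPLIES NOT 1) IMPLIES NOT 1) -> 0
Full result column, 4 rows per line (a,b,c fixed per line; d,e runs 00..11 left to right):
  rows 0-3 [a,b,c=000]: 1010  = hex A
  rows 4-7 [a,b,c=001]: 1010  = hex A
  rows 8-11 [a,b,c=010]: 1010  = hex A
  rows 12-15 [a,b,c=011]: 1010  = hex A
  rows 16-19 [a,b,c=100]: 1010  = hex A
  rows 20-23 [a,b,c=101]: 1010  = hex A
  rows 24-27 [a,b,c=110]: 1010  = hex A
  rows 28-31 [a,b,c=111]: 1010  = hex A
Output column (row 0 .. row 31) = 10101010101010101010101010101010
Output column grouped in 4s = 1010 1010 1010 1010 1010 1010 1010 1010 = 0xAAAAAAAA
Convert to decimal digit by digit (value = value*16 + digit):
  A -> 10
  10*16 + 10 (A) = 170
  170*16 + 10 (A) = 2730
  2730*16 + 10 (A) = 43690
  43690*16 + 10 (A) = 699050
  699050*16 + 10 (A) = 11184810
  11184810*16 + 10 (A) = 178956970
  178956970*16 + 10 (A) = 2863311530
Decimal = 2863311530

2863311530


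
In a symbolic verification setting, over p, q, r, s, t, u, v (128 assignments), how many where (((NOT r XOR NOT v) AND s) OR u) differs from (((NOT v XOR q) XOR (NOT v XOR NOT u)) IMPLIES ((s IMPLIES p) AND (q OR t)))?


F1 = (((NOT r XOR NOT v) AND s) OR u)
F2 = (((NOT v XOR q) XOR (NOT v XOR NOT u)) IMPLIES ((s IMPLIES p) AND (q OR t)))
Evaluate both on each of 128 rows (bits = p,q,r,s,t,u,v):
  row 0 [0000000]: F1=0 F2=0 -> 0
  row 1 [0000001]: F1=0 F2=0 -> 0
  row 2 [0000010]: F1=1 F2=1 -> 0
  row 3 [0000011]: F1=1 F2=1 -> 0
  row 4 [0000100]: F1=0 F2=1 (differ) -> 1
  (every remaining row is evaluated the same way; all 128 results are listed next)
Full result column, 8 rows per line (p,q,r,s fixed per line; t,u,v runs 000..111 left to right):
  rows 0-7 [p,q,r,s=0000]: 00001100  (ones: 2)
  rows 8-15 [p,q,r,s=0001]: 01000100  (ones: 2)
  rows 16-23 [p,q,r,s=0010]: 00001100  (ones: 2)
  rows 24-31 [p,q,r,s=0011]: 10001000  (ones: 2)
  rows 32-39 [p,q,r,s=0100]: 11001100  (ones: 4)
  rows 40-47 [p,q,r,s=0101]: 10111011  (ones: 6)
  rows 48-55 [p,q,r,s=0110]: 11001100  (ones: 4)
  rows 56-63 [p,q,r,s=0111]: 01110111  (ones: 6)
  rows 64-71 [p,q,r,s=1000]: 00001100  (ones: 2)
  rows 72-79 [p,q,r,s=1001]: 01001000  (ones: 2)
  rows 80-87 [p,q,r,s=1010]: 00001100  (ones: 2)
  rows 88-95 [p,q,r,s=1011]: 10000100  (ones: 2)
  rows 96-103 [p,q,r,s=1100]: 11001100  (ones: 4)
  rows 104-111 [p,q,r,s=1101]: 10001000  (ones: 2)
  rows 112-119 [p,q,r,s=1110]: 11001100  (ones: 4)
  rows 120-127 [p,q,r,s=1111]: 01000100  (ones: 2)
Disagreements = 2+2+2+2+4+6+4+6+2+2+2+2+4+2+4+2 = 48

48


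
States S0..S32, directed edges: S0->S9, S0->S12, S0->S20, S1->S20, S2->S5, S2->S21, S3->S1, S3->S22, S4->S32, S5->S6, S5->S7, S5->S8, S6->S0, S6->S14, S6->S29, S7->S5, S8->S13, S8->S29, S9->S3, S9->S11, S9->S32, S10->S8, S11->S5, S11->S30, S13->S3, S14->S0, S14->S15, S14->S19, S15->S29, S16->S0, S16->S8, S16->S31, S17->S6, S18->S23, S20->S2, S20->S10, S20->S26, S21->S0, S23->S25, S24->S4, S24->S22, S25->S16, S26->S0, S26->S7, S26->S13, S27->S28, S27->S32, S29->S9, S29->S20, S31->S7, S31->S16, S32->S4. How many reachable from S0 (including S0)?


BFS from S0:
  layer 0: {S0}
  layer 1: {S9, S12, S20}
  layer 2: {S2, S3, S10, S11, S26, S32}
  layer 3: {S1, S4, S5, S7, S8, S13, S21, S22, S30}
  layer 4: {S6, S29}
  layer 5: {S14}
  layer 6: {S15, S19}
Reachable set: {S0, S1, S2, S3, S4, S5, S6, S7, S8, S9, S10, S11, S12, S13, S14, S15, S19, S20, S21, S22, S26, S29, S30, S32}
Count = 24

24


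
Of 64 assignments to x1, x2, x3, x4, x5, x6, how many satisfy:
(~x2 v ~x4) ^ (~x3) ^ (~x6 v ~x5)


CNF with 3 clauses over 6 vars (64 assignments).
An assignment satisfies CNF iff every clause has >=1 true literal.
Check each row (bits = x1,x2,x3,x4,x5,x6; clause T/F shown):
  row 0 [000000]: clauses=TTT -> 1
  row 1 [000001]: clauses=TTT -> 1
  row 2 [000010]: clauses=TTT -> 1
  row 3 [000011]: clauses=TTF -> 0
  row 4 [000100]: clauses=TTT -> 1
  (every remaining row is evaluated the same way; all 64 results are listed next)
Full result column, 8 rows per line (x1,x2,x3 fixed per line; x4,x5,x6 runs 000..111 left to right):
  rows 0-7 [x1,x2,x3=000]: 11101110  (ones: 6)
  rows 8-15 [x1,x2,x3=001]: 00000000  (ones: 0)
  rows 16-23 [x1,x2,x3=010]: 11100000  (ones: 3)
  rows 24-31 [x1,x2,x3=011]: 00000000  (ones: 0)
  rows 32-39 [x1,x2,x3=100]: 11101110  (ones: 6)
  rows 40-47 [x1,x2,x3=101]: 00000000  (ones: 0)
  rows 48-55 [x1,x2,x3=110]: 11100000  (ones: 3)
  rows 56-63 [x1,x2,x3=111]: 00000000  (ones: 0)
Satisfying assignments = 6+0+3+0+6+0+3+0 = 18

18


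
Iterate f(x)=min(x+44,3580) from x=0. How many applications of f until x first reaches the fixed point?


Step 1: x=0, cap=3580, increment=44
Step 2: x grows by 44 each step until capped at 3580; fixed point is x=3580
Step 3: iterations = ceil(3580/44) = 82

82


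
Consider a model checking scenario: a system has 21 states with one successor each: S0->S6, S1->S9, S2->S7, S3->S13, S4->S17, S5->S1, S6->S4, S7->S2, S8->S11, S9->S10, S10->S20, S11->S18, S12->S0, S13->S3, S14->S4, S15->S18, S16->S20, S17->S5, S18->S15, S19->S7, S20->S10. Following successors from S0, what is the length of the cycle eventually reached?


Trace from S0 until a state repeats:
  S0 -> S6 -> S4 -> S17 -> S5 -> S1 -> S9 -> S10 -> S20 -> S10
S10 first seen at step 7, revisited at step 9.
Cycle length = 9 - 7 = 2

2


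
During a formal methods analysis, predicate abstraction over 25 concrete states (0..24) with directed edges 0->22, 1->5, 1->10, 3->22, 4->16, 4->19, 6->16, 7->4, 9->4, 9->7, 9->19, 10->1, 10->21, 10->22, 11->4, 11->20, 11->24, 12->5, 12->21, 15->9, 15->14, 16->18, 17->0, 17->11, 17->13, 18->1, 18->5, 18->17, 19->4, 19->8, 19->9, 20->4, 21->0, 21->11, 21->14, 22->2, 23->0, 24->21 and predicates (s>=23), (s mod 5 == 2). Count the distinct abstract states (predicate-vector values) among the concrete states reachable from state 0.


BFS from 0:
Concrete reachable: {0, 2, 22}
Abstract via predicates (s>=23), (s mod 5 == 2):
  (0,0) <- {0}
  (0,1) <- {2, 22}
Distinct abstract states = 2

2


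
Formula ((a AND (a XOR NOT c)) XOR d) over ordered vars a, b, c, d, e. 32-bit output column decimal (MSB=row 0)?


Formula: ((a AND (a XOR NOT c)) XOR d) over a, b, c, d, e (32 rows)
Evaluate each row (bits = a,b,c,d,e, MSB first):
  row 0 [00000]: ((0 AND (0 XOR NOT 0)) XOR 0) -> 0
  row 1 [00001]: ((0 AND (0 XOR NOT 0)) XOR 0) -> 0
  row 2 [00010]: ((0 AND (0 XOR NOT 0)) XOR 1) -> 1
  row 3 [00011]: ((0 AND (0 XOR NOT 0)) XOR 1) -> 1
  row 4 [00100]: ((0 AND (0 XOR NOT 1)) XOR 0) -> 0
  row 5 [00101]: ((0 AND (0 XOR NOT 1)) XOR 0) -> 0
  row 6 [00110]: ((0 AND (0 XOR NOT 1)) XOR 1) -> 1
  row 7 [00111]: ((0 AND (0 XOR NOT 1)) XOR 1) -> 1
  row 8 [01000]: ((0 AND (0 XOR NOT 0)) XOR 0) -> 0
  row 9 [01001]: ((0 AND (0 XOR NOT 0)) XOR 0) -> 0
  row 10 [01010]: ((0 AND (0 XOR NOT 0)) XOR 1) -> 1
  row 11 [01011]: ((0 AND (0 XOR NOT 0)) XOR 1) -> 1
  row 12 [01100]: ((0 AND (0 XOR NOT 1)) XOR 0) -> 0
  row 13 [01101]: ((0 AND (0 XOR NOT 1)) XOR 0) -> 0
  row 14 [01110]: ((0 AND (0 XOR NOT 1)) XOR 1) -> 1
  row 15 [01111]: ((0 AND (0 XOR NOT 1)) XOR 1) -> 1
  row 16 [10000]: ((1 AND (1 XOR NOT 0)) XOR 0) -> 0
  row 17 [10001]: ((1 AND (1 XOR NOT 0)) XOR 0) -> 0
  row 18 [10010]: ((1 AND (1 XOR NOT 0)) XOR 1) -> 1
  row 19 [10011]: ((1 AND (1 XOR NOT 0)) XOR 1) -> 1
  row 20 [10100]: ((1 AND (1 XOR NOT 1)) XOR 0) -> 1
  row 21 [10101]: ((1 AND (1 XOR NOT 1)) XOR 0) -> 1
  row 22 [10110]: ((1 AND (1 XOR NOT 1)) XOR 1) -> 0
  row 23 [10111]: ((1 AND (1 XOR NOT 1)) XOR 1) -> 0
  row 24 [11000]: ((1 AND (1 XOR NOT 0)) XOR 0) -> 0
  row 25 [11001]: ((1 AND (1 XOR NOT 0)) XOR 0) -> 0
  row 26 [11010]: ((1 AND (1 XOR NOT 0)) XOR 1) -> 1
  row 27 [11011]: ((1 AND (1 XOR NOT 0)) XOR 1) -> 1
  row 28 [11100]: ((1 AND (1 XOR NOT 1)) XOR 0) -> 1
  row 29 [11101]: ((1 AND (1 XOR NOT 1)) XOR 0) -> 1
  row 30 [11110]: ((1 AND (1 XOR NOT 1)) XOR 1) -> 0
  row 31 [11111]: ((1 AND (1 XOR NOT 1)) XOR 1) -> 0
Full result column, 4 rows per line (a,b,c fixed per line; d,e runs 00..11 left to right):
  rows 0-3 [a,b,c=000]: 0011  = hex 3
  rows 4-7 [a,b,c=001]: 0011  = hex 3
  rows 8-11 [a,b,c=010]: 0011  = hex 3
  rows 12-15 [a,b,c=011]: 0011  = hex 3
  rows 16-19 [a,b,c=100]: 0011  = hex 3
  rows 20-23 [a,b,c=101]: 1100  = hex C
  rows 24-27 [a,b,c=110]: 0011  = hex 3
  rows 28-31 [a,b,c=111]: 1100  = hex C
Output column (row 0 .. row 31) = 00110011001100110011110000111100
Output column grouped in 4s = 0011 0011 0011 0011 0011 1100 0011 1100 = 0x33333C3C
Convert to decimal digit by digit (value = value*16 + digit):
  3 -> 3
  3*16 + 3 = 51
  51*16 + 3 = 819
  819*16 + 3 = 13107
  13107*16 + 3 = 209715
  209715*16 + 12 (C) = 3355452
  3355452*16 + 3 = 53687235
  53687235*16 + 12 (C) = 858995772
Decimal = 858995772

858995772


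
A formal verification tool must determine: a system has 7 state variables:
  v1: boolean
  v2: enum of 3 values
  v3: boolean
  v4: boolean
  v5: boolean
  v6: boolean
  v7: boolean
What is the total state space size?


State space = product of domain sizes of all variables.
Domain sizes:
  v1 (boolean): 2
  v2 (enum of 3 values): 3
  v3 (boolean): 2
  v4 (boolean): 2
  v5 (boolean): 2
  v6 (boolean): 2
  v7 (boolean): 2
Product = 2 * 3 * 2 * 2 * 2 * 2 * 2 = 192

192


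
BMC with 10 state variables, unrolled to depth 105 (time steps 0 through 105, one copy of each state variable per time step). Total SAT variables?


BMC unrolls to depth k, creating one copy of each state var for steps 0..k.
Step count = 105 + 1 = 106 (steps 0 through 105)
Vars per step = 10
Total = 10 * 106 = 1060

1060


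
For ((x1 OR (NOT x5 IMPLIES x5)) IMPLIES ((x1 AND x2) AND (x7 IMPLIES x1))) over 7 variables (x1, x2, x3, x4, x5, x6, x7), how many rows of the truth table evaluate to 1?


Formula: ((x1 OR (NOT x5 IMPLIES x5)) IMPLIES ((x1 AND x2) AND (x7 IMPLIES x1))) over 7 vars (128 rows)
Evaluate each row (x1, x2, x3, x4, x5, x6, x7 as bits, MSB first):
  row 0 [0000000]: ((0 OR (NOT 0 IMPLIES 0)) IMPLIES ((0 AND 0) AND (0 IMPLIES 0))) -> 1
  row 1 [0000001]: ((0 OR (NOT 0 IMPLIES 0)) IMPLIES ((0 AND 0) AND (1 IMPLIES 0))) -> 1
  row 2 [0000010]: ((0 OR (NOT 0 IMPLIES 0)) IMPLIES ((0 AND 0) AND (0 IMPLIES 0))) -> 1
  row 3 [0000011]: ((0 OR (NOT 0 IMPLIES 0)) IMPLIES ((0 AND 0) AND (1 IMPLIES 0))) -> 1
  row 4 [0000100]: ((0 OR (NOT 1 IMPLIES 1)) IMPLIES ((0 AND 0) AND (0 IMPLIES 0))) -> 0
  (every remaining row is evaluated the same way; all 128 results are listed next)
Full result column, 8 rows per line (x1,x2,x3,x4 fixed per line; x5,x6,x7 runs 000..111 left to right):
  rows 0-7 [x1,x2,x3,x4=0000]: 11110000  (ones: 4)
  rows 8-15 [x1,x2,x3,x4=0001]: 11110000  (ones: 4)
  rows 16-23 [x1,x2,x3,x4=0010]: 11110000  (ones: 4)
  rows 24-31 [x1,x2,x3,x4=0011]: 11110000  (ones: 4)
  rows 32-39 [x1,x2,x3,x4=0100]: 11110000  (ones: 4)
  rows 40-47 [x1,x2,x3,x4=0101]: 11110000  (ones: 4)
  rows 48-55 [x1,x2,x3,x4=0110]: 11110000  (ones: 4)
  rows 56-63 [x1,x2,x3,x4=0111]: 11110000  (ones: 4)
  rows 64-71 [x1,x2,x3,x4=1000]: 00000000  (ones: 0)
  rows 72-79 [x1,x2,x3,x4=1001]: 00000000  (ones: 0)
  rows 80-87 [x1,x2,x3,x4=1010]: 00000000  (ones: 0)
  rows 88-95 [x1,x2,x3,x4=1011]: 00000000  (ones: 0)
  rows 96-103 [x1,x2,x3,x4=1100]: 11111111  (ones: 8)
  rows 104-111 [x1,x2,x3,x4=1101]: 11111111  (ones: 8)
  rows 112-119 [x1,x2,x3,x4=1110]: 11111111  (ones: 8)
  rows 120-127 [x1,x2,x3,x4=1111]: 11111111  (ones: 8)
Count of 1-rows = 4+4+4+4+4+4+4+4+0+0+0+0+8+8+8+8 = 64

64


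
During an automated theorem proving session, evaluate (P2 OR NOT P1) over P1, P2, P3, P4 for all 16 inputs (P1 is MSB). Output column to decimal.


Formula: (P2 OR NOT P1) over P1, P2, P3, P4 (16 rows)
Evaluate each row (bits = P1,P2,P3,P4, MSB first):
  row 0 [0000]: (0 OR NOT 0) -> 1
  row 1 [0001]: (0 OR NOT 0) -> 1
  row 2 [0010]: (0 OR NOT 0) -> 1
  row 3 [0011]: (0 OR NOT 0) -> 1
  row 4 [0100]: (1 OR NOT 0) -> 1
  row 5 [0101]: (1 OR NOT 0) -> 1
  row 6 [0110]: (1 OR NOT 0) -> 1
  row 7 [0111]: (1 OR NOT 0) -> 1
  row 8 [1000]: (0 OR NOT 1) -> 0
  row 9 [1001]: (0 OR NOT 1) -> 0
  row 10 [1010]: (0 OR NOT 1) -> 0
  row 11 [1011]: (0 OR NOT 1) -> 0
  row 12 [1100]: (1 OR NOT 1) -> 1
  row 13 [1101]: (1 OR NOT 1) -> 1
  row 14 [1110]: (1 OR NOT 1) -> 1
  row 15 [1111]: (1 OR NOT 1) -> 1
Full result column, 4 rows per line (P1,P2 fixed per line; P3,P4 runs 00..11 left to right):
  rows 0-3 [P1,P2=00]: 1111  = hex F
  rows 4-7 [P1,P2=01]: 1111  = hex F
  rows 8-11 [P1,P2=10]: 0000  = hex 0
  rows 12-15 [P1,P2=11]: 1111  = hex F
Output column (row 0 .. row 15) = 1111111100001111
Output column grouped in 4s = 1111 1111 0000 1111 = 0xFF0F
Convert to decimal digit by digit (value = value*16 + digit):
  F -> 15
  15*16 + 15 (F) = 255
  255*16 + 0 = 4080
  4080*16 + 15 (F) = 65295
Decimal = 65295

65295


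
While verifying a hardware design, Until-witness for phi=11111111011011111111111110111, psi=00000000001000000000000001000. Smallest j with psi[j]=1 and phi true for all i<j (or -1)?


(phi U psi) at 0: need smallest j with psi[j]=1 and phi[i]=1 for all i in [0,j).
Scan from step 0:
  step 0: phi=1, psi=0 -> continue
  step 1: phi=1, psi=0 -> continue
  step 2: phi=1, psi=0 -> continue
  step 3: phi=1, psi=0 -> continue
  step 8: phi=0 -> phi-prefix broken from here
  step 10: psi=1 but phi already failed -> not a witness
  step 25: psi=1 but phi already failed -> not a witness
  end of trace: no witness -> -1
Witness step = -1

-1


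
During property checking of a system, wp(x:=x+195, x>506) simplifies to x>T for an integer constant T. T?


Formula: wp(x:=E, P) = P[E/x] (substitute E for x in postcondition)
Step 1: Postcondition: x>506
Step 2: Substitute x+195 for x: x+195>506
Step 3: Solve for x: x > 506-195 = 311

311


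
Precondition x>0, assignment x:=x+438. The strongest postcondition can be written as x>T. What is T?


Formula: sp(P, x:=E) = exists old_x. (x = E[old_x/x]) AND P[old_x/x] (old_x is the value of x before the assignment; eliminate old_x by solving x = E[old_x/x] for old_x)
Step 1: Precondition P: x>0, i.e. old_x > 0
Step 2: Assignment gives x = old_x + 438, so old_x = x - 438
Step 3: Substitute into P: x - 438 > 0
Step 4: Simplify: x > 0+438 = 438

438


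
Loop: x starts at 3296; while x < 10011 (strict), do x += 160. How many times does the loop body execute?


Step 1: x goes from 3296 toward 10011 by 160; the body runs while x<10011, so iterations = ceil((bound-start)/step)
Step 2: Distance=6715
Step 3: ceil(6715/160)=42

42


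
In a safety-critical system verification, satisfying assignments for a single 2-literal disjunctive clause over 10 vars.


Step 1: Total=2^10=1024
Step 2: Unsat when all 2 false: 2^8=256
Step 3: Sat=1024-256=768

768


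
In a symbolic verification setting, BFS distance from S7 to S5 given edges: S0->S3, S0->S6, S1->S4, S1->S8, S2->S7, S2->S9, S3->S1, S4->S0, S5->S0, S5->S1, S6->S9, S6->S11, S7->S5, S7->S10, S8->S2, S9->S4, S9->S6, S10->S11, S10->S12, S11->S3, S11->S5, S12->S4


BFS layer-by-layer from S7:
  dist 0: {S7}
  dist 1: {S5, S10}
  -> S5 reached at distance 1
Shortest path length = 1

1


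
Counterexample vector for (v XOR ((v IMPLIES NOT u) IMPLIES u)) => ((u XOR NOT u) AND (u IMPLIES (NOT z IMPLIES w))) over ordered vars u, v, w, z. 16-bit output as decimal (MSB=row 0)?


F1 = (v XOR ((v IMPLIES NOT u) IMPLIES u))
F2 = ((u XOR NOT u) AND (u IMPLIES (NOT z IMPLIES w)))
Counterexample to F1=>F2 is where F1=1 and F2=0.
Evaluate each row (bits = u,v,w,z, MSB first):
  row 0 [0000]: F1=0 F2=1 -> F1&~F2 -> 0
  row 1 [0001]: F1=0 F2=1 -> F1&~F2 -> 0
  row 2 [0010]: F1=0 F2=1 -> F1&~F2 -> 0
  row 3 [0011]: F1=0 F2=1 -> F1&~F2 -> 0
  row 4 [0100]: F1=1 F2=1 -> F1&~F2 -> 0
  row 5 [0101]: F1=1 F2=1 -> F1&~F2 -> 0
  row 6 [0110]: F1=1 F2=1 -> F1&~F2 -> 0
  row 7 [0111]: F1=1 F2=1 -> F1&~F2 -> 0
  row 8 [1000]: F1=1 F2=0 -> F1&~F2 -> 1
  row 9 [1001]: F1=1 F2=1 -> F1&~F2 -> 0
  row 10 [1010]: F1=1 F2=1 -> F1&~F2 -> 0
  row 11 [1011]: F1=1 F2=1 -> F1&~F2 -> 0
  row 12 [1100]: F1=0 F2=0 -> F1&~F2 -> 0
  row 13 [1101]: F1=0 F2=1 -> F1&~F2 -> 0
  row 14 [1110]: F1=0 F2=1 -> F1&~F2 -> 0
  row 15 [1111]: F1=0 F2=1 -> F1&~F2 -> 0
Full result column, 4 rows per line (u,v fixed per line; w,z runs 00..11 left to right):
  rows 0-3 [u,v=00]: 0000  = hex 0
  rows 4-7 [u,v=01]: 0000  = hex 0
  rows 8-11 [u,v=10]: 1000  = hex 8
  rows 12-15 [u,v=11]: 0000  = hex 0
Counterexample vector (row 0 .. row 15) = 0000000010000000
Output column grouped in 4s = 0000 0000 1000 0000 = 0x0080
Convert to decimal digit by digit (value = value*16 + digit):
  0 -> 0
  0*16 + 0 = 0
  0*16 + 8 = 8
  8*16 + 0 = 128
Decimal = 128

128


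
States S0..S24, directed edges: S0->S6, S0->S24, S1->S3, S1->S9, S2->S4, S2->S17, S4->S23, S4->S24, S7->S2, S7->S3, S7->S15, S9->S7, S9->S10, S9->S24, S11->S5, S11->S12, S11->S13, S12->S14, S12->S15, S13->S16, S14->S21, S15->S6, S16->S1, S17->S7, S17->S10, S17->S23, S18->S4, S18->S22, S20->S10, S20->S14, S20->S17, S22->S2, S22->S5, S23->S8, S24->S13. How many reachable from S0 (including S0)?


BFS from S0:
  layer 0: {S0}
  layer 1: {S6, S24}
  layer 2: {S13}
  layer 3: {S16}
  layer 4: {S1}
  layer 5: {S3, S9}
  layer 6: {S7, S10}
  layer 7: {S2, S15}
  layer 8: {S4, S17}
  layer 9: {S23}
  layer 10: {S8}
Reachable set: {S0, S1, S2, S3, S4, S6, S7, S8, S9, S10, S13, S15, S16, S17, S23, S24}
Count = 16

16


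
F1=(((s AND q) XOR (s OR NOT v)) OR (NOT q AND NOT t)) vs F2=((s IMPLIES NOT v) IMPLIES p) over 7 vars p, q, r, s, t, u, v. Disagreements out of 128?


F1 = (((s AND q) XOR (s OR NOT v)) OR (NOT q AND NOT t))
F2 = ((s IMPLIES NOT v) IMPLIES p)
Evaluate both on each of 128 rows (bits = p,q,r,s,t,u,v):
  row 0 [0000000]: F1=1 F2=0 (differ) -> 1
  row 1 [0000001]: F1=1 F2=0 (differ) -> 1
  row 2 [0000010]: F1=1 F2=0 (differ) -> 1
  row 3 [0000011]: F1=1 F2=0 (differ) -> 1
  row 4 [0000100]: F1=1 F2=0 (differ) -> 1
  (every remaining row is evaluated the same way; all 128 results are listed next)
Full result column, 8 rows per line (p,q,r,s fixed per line; t,u,v runs 000..111 left to right):
  rows 0-7 [p,q,r,s=0000]: 11111010  (ones: 6)
  rows 8-15 [p,q,r,s=0001]: 10101010  (ones: 4)
  rows 16-23 [p,q,r,s=0010]: 11111010  (ones: 6)
  rows 24-31 [p,q,r,s=0011]: 10101010  (ones: 4)
  rows 32-39 [p,q,r,s=0100]: 10101010  (ones: 4)
  rows 40-47 [p,q,r,s=0101]: 01010101  (ones: 4)
  rows 48-55 [p,q,r,s=0110]: 10101010  (ones: 4)
  rows 56-63 [p,q,r,s=0111]: 01010101  (ones: 4)
  rows 64-71 [p,q,r,s=1000]: 00000101  (ones: 2)
  rows 72-79 [p,q,r,s=1001]: 00000000  (ones: 0)
  rows 80-87 [p,q,r,s=1010]: 00000101  (ones: 2)
  rows 88-95 [p,q,r,s=1011]: 00000000  (ones: 0)
  rows 96-103 [p,q,r,s=1100]: 01010101  (ones: 4)
  rows 104-111 [p,q,r,s=1101]: 11111111  (ones: 8)
  rows 112-119 [p,q,r,s=1110]: 01010101  (ones: 4)
  rows 120-127 [p,q,r,s=1111]: 11111111  (ones: 8)
Disagreements = 6+4+6+4+4+4+4+4+2+0+2+0+4+8+4+8 = 64

64


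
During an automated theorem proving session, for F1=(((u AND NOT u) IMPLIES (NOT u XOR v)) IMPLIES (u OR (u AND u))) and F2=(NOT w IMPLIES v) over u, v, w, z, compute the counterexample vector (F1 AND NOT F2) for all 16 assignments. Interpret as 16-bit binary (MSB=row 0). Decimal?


F1 = (((u AND NOT u) IMPLIES (NOT u XOR v)) IMPLIES (u OR (u AND u)))
F2 = (NOT w IMPLIES v)
Counterexample to F1=>F2 is where F1=1 and F2=0.
Evaluate each row (bits = u,v,w,z, MSB first):
  row 0 [0000]: F1=0 F2=0 -> F1&~F2 -> 0
  row 1 [0001]: F1=0 F2=0 -> F1&~F2 -> 0
  row 2 [0010]: F1=0 F2=1 -> F1&~F2 -> 0
  row 3 [0011]: F1=0 F2=1 -> F1&~F2 -> 0
  row 4 [0100]: F1=0 F2=1 -> F1&~F2 -> 0
  row 5 [0101]: F1=0 F2=1 -> F1&~F2 -> 0
  row 6 [0110]: F1=0 F2=1 -> F1&~F2 -> 0
  row 7 [0111]: F1=0 F2=1 -> F1&~F2 -> 0
  row 8 [1000]: F1=1 F2=0 -> F1&~F2 -> 1
  row 9 [1001]: F1=1 F2=0 -> F1&~F2 -> 1
  row 10 [1010]: F1=1 F2=1 -> F1&~F2 -> 0
  row 11 [1011]: F1=1 F2=1 -> F1&~F2 -> 0
  row 12 [1100]: F1=1 F2=1 -> F1&~F2 -> 0
  row 13 [1101]: F1=1 F2=1 -> F1&~F2 -> 0
  row 14 [1110]: F1=1 F2=1 -> F1&~F2 -> 0
  row 15 [1111]: F1=1 F2=1 -> F1&~F2 -> 0
Full result column, 4 rows per line (u,v fixed per line; w,z runs 00..11 left to right):
  rows 0-3 [u,v=00]: 0000  = hex 0
  rows 4-7 [u,v=01]: 0000  = hex 0
  rows 8-11 [u,v=10]: 1100  = hex C
  rows 12-15 [u,v=11]: 0000  = hex 0
Counterexample vector (row 0 .. row 15) = 0000000011000000
Output column grouped in 4s = 0000 0000 1100 0000 = 0x00C0
Convert to decimal digit by digit (value = value*16 + digit):
  0 -> 0
  0*16 + 0 = 0
  0*16 + 12 (C) = 12
  12*16 + 0 = 192
Decimal = 192

192


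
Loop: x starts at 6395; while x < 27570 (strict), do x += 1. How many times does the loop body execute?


Step 1: x goes from 6395 toward 27570 by 1; the body runs while x<27570, so iterations = ceil((bound-start)/step)
Step 2: Distance=21175
Step 3: ceil(21175/1)=21175

21175


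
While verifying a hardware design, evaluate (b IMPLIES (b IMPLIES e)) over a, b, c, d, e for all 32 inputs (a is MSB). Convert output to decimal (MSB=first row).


Formula: (b IMPLIES (b IMPLIES e)) over a, b, c, d, e (32 rows)
Evaluate each row (bits = a,b,c,d,e, MSB first):
  row 0 [00000]: (0 IMPLIES (0 IMPLIES 0)) -> 1
  row 1 [00001]: (0 IMPLIES (0 IMPLIES 1)) -> 1
  row 2 [00010]: (0 IMPLIES (0 IMPLIES 0)) -> 1
  row 3 [00011]: (0 IMPLIES (0 IMPLIES 1)) -> 1
  row 4 [00100]: (0 IMPLIES (0 IMPLIES 0)) -> 1
  row 5 [00101]: (0 IMPLIES (0 IMPLIES 1)) -> 1
  row 6 [00110]: (0 IMPLIES (0 IMPLIES 0)) -> 1
  row 7 [00111]: (0 IMPLIES (0 IMPLIES 1)) -> 1
  row 8 [01000]: (1 IMPLIES (1 IMPLIES 0)) -> 0
  row 9 [01001]: (1 IMPLIES (1 IMPLIES 1)) -> 1
  row 10 [01010]: (1 IMPLIES (1 IMPLIES 0)) -> 0
  row 11 [01011]: (1 IMPLIES (1 IMPLIES 1)) -> 1
  row 12 [01100]: (1 IMPLIES (1 IMPLIES 0)) -> 0
  row 13 [01101]: (1 IMPLIES (1 IMPLIES 1)) -> 1
  row 14 [01110]: (1 IMPLIES (1 IMPLIES 0)) -> 0
  row 15 [01111]: (1 IMPLIES (1 IMPLIES 1)) -> 1
  row 16 [10000]: (0 IMPLIES (0 IMPLIES 0)) -> 1
  row 17 [10001]: (0 IMPLIES (0 IMPLIES 1)) -> 1
  row 18 [10010]: (0 IMPLIES (0 IMPLIES 0)) -> 1
  row 19 [10011]: (0 IMPLIES (0 IMPLIES 1)) -> 1
  row 20 [10100]: (0 IMPLIES (0 IMPLIES 0)) -> 1
  row 21 [10101]: (0 IMPLIES (0 IMPLIES 1)) -> 1
  row 22 [10110]: (0 IMPLIES (0 IMPLIES 0)) -> 1
  row 23 [10111]: (0 IMPLIES (0 IMPLIES 1)) -> 1
  row 24 [11000]: (1 IMPLIES (1 IMPLIES 0)) -> 0
  row 25 [11001]: (1 IMPLIES (1 IMPLIES 1)) -> 1
  row 26 [11010]: (1 IMPLIES (1 IMPLIES 0)) -> 0
  row 27 [11011]: (1 IMPLIES (1 IMPLIES 1)) -> 1
  row 28 [11100]: (1 IMPLIES (1 IMPLIES 0)) -> 0
  row 29 [11101]: (1 IMPLIES (1 IMPLIES 1)) -> 1
  row 30 [11110]: (1 IMPLIES (1 IMPLIES 0)) -> 0
  row 31 [11111]: (1 IMPLIES (1 IMPLIES 1)) -> 1
Full result column, 4 rows per line (a,b,c fixed per line; d,e runs 00..11 left to right):
  rows 0-3 [a,b,c=000]: 1111  = hex F
  rows 4-7 [a,b,c=001]: 1111  = hex F
  rows 8-11 [a,b,c=010]: 0101  = hex 5
  rows 12-15 [a,b,c=011]: 0101  = hex 5
  rows 16-19 [a,b,c=100]: 1111  = hex F
  rows 20-23 [a,b,c=101]: 1111  = hex F
  rows 24-27 [a,b,c=110]: 0101  = hex 5
  rows 28-31 [a,b,c=111]: 0101  = hex 5
Output column (row 0 .. row 31) = 11111111010101011111111101010101
Output column grouped in 4s = 1111 1111 0101 0101 1111 1111 0101 0101 = 0xFF55FF55
Convert to decimal digit by digit (value = value*16 + digit):
  F -> 15
  15*16 + 15 (F) = 255
  255*16 + 5 = 4085
  4085*16 + 5 = 65365
  65365*16 + 15 (F) = 1045855
  1045855*16 + 15 (F) = 16733695
  16733695*16 + 5 = 267739125
  267739125*16 + 5 = 4283826005
Decimal = 4283826005

4283826005


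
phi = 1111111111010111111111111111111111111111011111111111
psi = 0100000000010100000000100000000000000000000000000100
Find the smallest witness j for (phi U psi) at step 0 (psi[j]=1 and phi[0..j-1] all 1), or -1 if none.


(phi U psi) at 0: need smallest j with psi[j]=1 and phi[i]=1 for all i in [0,j).
Scan from step 0:
  step 0: phi=1, psi=0 -> continue
  step 1: psi=1 and phi held for [0,1) -> witness found
Witness step = 1

1


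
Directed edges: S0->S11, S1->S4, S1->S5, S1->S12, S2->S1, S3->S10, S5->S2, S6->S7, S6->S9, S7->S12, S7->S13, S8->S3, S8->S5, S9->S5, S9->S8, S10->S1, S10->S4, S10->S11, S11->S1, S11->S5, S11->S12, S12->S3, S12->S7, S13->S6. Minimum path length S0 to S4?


BFS layer-by-layer from S0:
  dist 0: {S0}
  dist 1: {S11}
  dist 2: {S1, S5, S12}
  dist 3: {S2, S3, S4, S7}
  -> S4 reached at distance 3
Shortest path length = 3

3


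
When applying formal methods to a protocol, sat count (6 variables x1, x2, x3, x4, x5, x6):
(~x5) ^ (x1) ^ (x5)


CNF with 3 clauses over 6 vars (64 assignments).
An assignment satisfies CNF iff every clause has >=1 true literal.
Check each row (bits = x1,x2,x3,x4,x5,x6; clause T/F shown):
  row 0 [000000]: clauses=TFF -> 0
  row 1 [000001]: clauses=TFF -> 0
  row 2 [000010]: clauses=FFT -> 0
  row 3 [000011]: clauses=FFT -> 0
  row 4 [000100]: clauses=TFF -> 0
  (every remaining row is evaluated the same way; all 64 results are listed next)
Full result column, 8 rows per line (x1,x2,x3 fixed per line; x4,x5,x6 runs 000..111 left to right):
  rows 0-7 [x1,x2,x3=000]: 00000000  (ones: 0)
  rows 8-15 [x1,x2,x3=001]: 00000000  (ones: 0)
  rows 16-23 [x1,x2,x3=010]: 00000000  (ones: 0)
  rows 24-31 [x1,x2,x3=011]: 00000000  (ones: 0)
  rows 32-39 [x1,x2,x3=100]: 00000000  (ones: 0)
  rows 40-47 [x1,x2,x3=101]: 00000000  (ones: 0)
  rows 48-55 [x1,x2,x3=110]: 00000000  (ones: 0)
  rows 56-63 [x1,x2,x3=111]: 00000000  (ones: 0)
Satisfying assignments = 0+0+0+0+0+0+0+0 = 0

0


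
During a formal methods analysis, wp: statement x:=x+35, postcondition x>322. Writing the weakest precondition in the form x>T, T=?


Formula: wp(x:=E, P) = P[E/x] (substitute E for x in postcondition)
Step 1: Postcondition: x>322
Step 2: Substitute x+35 for x: x+35>322
Step 3: Solve for x: x > 322-35 = 287

287


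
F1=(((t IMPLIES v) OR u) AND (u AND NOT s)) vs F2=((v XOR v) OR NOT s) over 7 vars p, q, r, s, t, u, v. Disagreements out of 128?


F1 = (((t IMPLIES v) OR u) AND (u AND NOT s))
F2 = ((v XOR v) OR NOT s)
Evaluate both on each of 128 rows (bits = p,q,r,s,t,u,v):
  row 0 [0000000]: F1=0 F2=1 (differ) -> 1
  row 1 [0000001]: F1=0 F2=1 (differ) -> 1
  row 2 [0000010]: F1=1 F2=1 -> 0
  row 3 [0000011]: F1=1 F2=1 -> 0
  row 4 [0000100]: F1=0 F2=1 (differ) -> 1
  (every remaining row is evaluated the same way; all 128 results are listed next)
Full result column, 8 rows per line (p,q,r,s fixed per line; t,u,v runs 000..111 left to right):
  rows 0-7 [p,q,r,s=0000]: 11001100  (ones: 4)
  rows 8-15 [p,q,r,s=0001]: 00000000  (ones: 0)
  rows 16-23 [p,q,r,s=0010]: 11001100  (ones: 4)
  rows 24-31 [p,q,r,s=0011]: 00000000  (ones: 0)
  rows 32-39 [p,q,r,s=0100]: 11001100  (ones: 4)
  rows 40-47 [p,q,r,s=0101]: 00000000  (ones: 0)
  rows 48-55 [p,q,r,s=0110]: 11001100  (ones: 4)
  rows 56-63 [p,q,r,s=0111]: 00000000  (ones: 0)
  rows 64-71 [p,q,r,s=1000]: 11001100  (ones: 4)
  rows 72-79 [p,q,r,s=1001]: 00000000  (ones: 0)
  rows 80-87 [p,q,r,s=1010]: 11001100  (ones: 4)
  rows 88-95 [p,q,r,s=1011]: 00000000  (ones: 0)
  rows 96-103 [p,q,r,s=1100]: 11001100  (ones: 4)
  rows 104-111 [p,q,r,s=1101]: 00000000  (ones: 0)
  rows 112-119 [p,q,r,s=1110]: 11001100  (ones: 4)
  rows 120-127 [p,q,r,s=1111]: 00000000  (ones: 0)
Disagreements = 4+0+4+0+4+0+4+0+4+0+4+0+4+0+4+0 = 32

32


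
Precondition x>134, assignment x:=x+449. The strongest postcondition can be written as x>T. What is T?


Formula: sp(P, x:=E) = exists old_x. (x = E[old_x/x]) AND P[old_x/x] (old_x is the value of x before the assignment; eliminate old_x by solving x = E[old_x/x] for old_x)
Step 1: Precondition P: x>134, i.e. old_x > 134
Step 2: Assignment gives x = old_x + 449, so old_x = x - 449
Step 3: Substitute into P: x - 449 > 134
Step 4: Simplify: x > 134+449 = 583

583


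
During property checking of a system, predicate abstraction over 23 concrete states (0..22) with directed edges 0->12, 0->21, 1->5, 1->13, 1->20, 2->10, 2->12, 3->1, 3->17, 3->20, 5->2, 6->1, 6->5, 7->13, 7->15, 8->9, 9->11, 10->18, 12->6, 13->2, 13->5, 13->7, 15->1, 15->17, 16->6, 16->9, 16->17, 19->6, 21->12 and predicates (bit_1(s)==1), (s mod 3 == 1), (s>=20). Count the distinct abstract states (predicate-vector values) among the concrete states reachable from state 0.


BFS from 0:
Concrete reachable: {0, 1, 2, 5, 6, 7, 10, 12, 13, 15, 17, 18, 20, 21}
Abstract via predicates (bit_1(s)==1), (s mod 3 == 1), (s>=20):
  (0,0,0) <- {0, 5, 12, 17}
  (0,0,1) <- {20, 21}
  (0,1,0) <- {1, 13}
  (1,0,0) <- {2, 6, 15, 18}
  (1,1,0) <- {7, 10}
Distinct abstract states = 5

5


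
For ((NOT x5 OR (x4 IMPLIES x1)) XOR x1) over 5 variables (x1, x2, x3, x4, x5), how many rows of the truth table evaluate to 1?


Formula: ((NOT x5 OR (x4 IMPLIES x1)) XOR x1) over 5 vars (32 rows)
Evaluate each row (x1, x2, x3, x4, x5 as bits, MSB first):
  row 0 [00000]: ((NOT 0 OR (0 IMPLIES 0)) XOR 0) -> 1
  row 1 [00001]: ((NOT 1 OR (0 IMPLIES 0)) XOR 0) -> 1
  row 2 [00010]: ((NOT 0 OR (1 IMPLIES 0)) XOR 0) -> 1
  row 3 [00011]: ((NOT 1 OR (1 IMPLIES 0)) XOR 0) -> 0
  row 4 [00100]: ((NOT 0 OR (0 IMPLIES 0)) XOR 0) -> 1
  row 5 [00101]: ((NOT 1 OR (0 IMPLIES 0)) XOR 0) -> 1
  row 6 [00110]: ((NOT 0 OR (1 IMPLIES 0)) XOR 0) -> 1
  row 7 [00111]: ((NOT 1 OR (1 IMPLIES 0)) XOR 0) -> 0
  row 8 [01000]: ((NOT 0 OR (0 IMPLIES 0)) XOR 0) -> 1
  row 9 [01001]: ((NOT 1 OR (0 IMPLIES 0)) XOR 0) -> 1
  row 10 [01010]: ((NOT 0 OR (1 IMPLIES 0)) XOR 0) -> 1
  row 11 [01011]: ((NOT 1 OR (1 IMPLIES 0)) XOR 0) -> 0
  row 12 [01100]: ((NOT 0 OR (0 IMPLIES 0)) XOR 0) -> 1
  row 13 [01101]: ((NOT 1 OR (0 IMPLIES 0)) XOR 0) -> 1
  row 14 [01110]: ((NOT 0 OR (1 IMPLIES 0)) XOR 0) -> 1
  row 15 [01111]: ((NOT 1 OR (1 IMPLIES 0)) XOR 0) -> 0
  row 16 [10000]: ((NOT 0 OR (0 IMPLIES 1)) XOR 1) -> 0
  row 17 [10001]: ((NOT 1 OR (0 IMPLIES 1)) XOR 1) -> 0
  row 18 [10010]: ((NOT 0 OR (1 IMPLIES 1)) XOR 1) -> 0
  row 19 [10011]: ((NOT 1 OR (1 IMPLIES 1)) XOR 1) -> 0
  row 20 [10100]: ((NOT 0 OR (0 IMPLIES 1)) XOR 1) -> 0
  row 21 [10101]: ((NOT 1 OR (0 IMPLIES 1)) XOR 1) -> 0
  row 22 [10110]: ((NOT 0 OR (1 IMPLIES 1)) XOR 1) -> 0
  row 23 [10111]: ((NOT 1 OR (1 IMPLIES 1)) XOR 1) -> 0
  row 24 [11000]: ((NOT 0 OR (0 IMPLIES 1)) XOR 1) -> 0
  row 25 [11001]: ((NOT 1 OR (0 IMPLIES 1)) XOR 1) -> 0
  row 26 [11010]: ((NOT 0 OR (1 IMPLIES 1)) XOR 1) -> 0
  row 27 [11011]: ((NOT 1 OR (1 IMPLIES 1)) XOR 1) -> 0
  row 28 [11100]: ((NOT 0 OR (0 IMPLIES 1)) XOR 1) -> 0
  row 29 [11101]: ((NOT 1 OR (0 IMPLIES 1)) XOR 1) -> 0
  row 30 [11110]: ((NOT 0 OR (1 IMPLIES 1)) XOR 1) -> 0
  row 31 [11111]: ((NOT 1 OR (1 IMPLIES 1)) XOR 1) -> 0
Full result column, 8 rows per line (x1,x2 fixed per line; x3,x4,x5 runs 000..111 left to right):
  rows 0-7 [x1,x2=00]: 11101110  (ones: 6)
  rows 8-15 [x1,x2=01]: 11101110  (ones: 6)
  rows 16-23 [x1,x2=10]: 00000000  (ones: 0)
  rows 24-31 [x1,x2=11]: 00000000  (ones: 0)
Count of 1-rows = 6+6+0+0 = 12

12


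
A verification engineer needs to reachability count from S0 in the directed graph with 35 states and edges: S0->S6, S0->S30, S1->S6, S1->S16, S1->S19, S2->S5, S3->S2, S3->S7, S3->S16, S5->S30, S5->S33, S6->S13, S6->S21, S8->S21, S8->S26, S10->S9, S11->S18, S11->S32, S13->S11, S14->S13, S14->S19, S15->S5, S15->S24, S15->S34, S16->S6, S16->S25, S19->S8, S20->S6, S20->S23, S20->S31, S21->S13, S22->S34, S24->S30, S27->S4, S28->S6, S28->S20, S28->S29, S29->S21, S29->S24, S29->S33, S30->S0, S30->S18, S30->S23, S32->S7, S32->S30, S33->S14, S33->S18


BFS from S0:
  layer 0: {S0}
  layer 1: {S6, S30}
  layer 2: {S13, S18, S21, S23}
  layer 3: {S11}
  layer 4: {S32}
  layer 5: {S7}
Reachable set: {S0, S6, S7, S11, S13, S18, S21, S23, S30, S32}
Count = 10

10


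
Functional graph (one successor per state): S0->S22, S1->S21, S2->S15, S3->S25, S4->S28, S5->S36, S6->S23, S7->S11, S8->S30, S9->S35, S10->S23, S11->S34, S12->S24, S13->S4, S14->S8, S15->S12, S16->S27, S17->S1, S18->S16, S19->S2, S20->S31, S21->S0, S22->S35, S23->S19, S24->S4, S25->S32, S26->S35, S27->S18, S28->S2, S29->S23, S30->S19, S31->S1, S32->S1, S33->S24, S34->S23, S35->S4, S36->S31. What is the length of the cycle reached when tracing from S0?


Trace from S0 until a state repeats:
  S0 -> S22 -> S35 -> S4 -> S28 -> S2 -> S15 -> S12 -> S24 -> S4
S4 first seen at step 3, revisited at step 9.
Cycle length = 9 - 3 = 6

6


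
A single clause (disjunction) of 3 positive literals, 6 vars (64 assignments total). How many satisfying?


Step 1: Total=2^6=64
Step 2: Unsat when all 3 false: 2^3=8
Step 3: Sat=64-8=56

56


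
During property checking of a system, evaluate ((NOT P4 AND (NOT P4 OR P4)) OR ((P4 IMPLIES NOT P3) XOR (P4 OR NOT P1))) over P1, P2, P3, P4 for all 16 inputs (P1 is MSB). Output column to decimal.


Formula: ((NOT P4 AND (NOT P4 OR P4)) OR ((P4 IMPLIES NOT P3) XOR (P4 OR NOT P1))) over P1, P2, P3, P4 (16 rows)
Evaluate each row (bits = P1,P2,P3,P4, MSB first):
  row 0 [0000]: ((NOT 0 AND (NOT 0 OR 0)) OR ((0 IMPLIES NOT 0) XOR (0 OR NOT 0))) -> 1
  row 1 [0001]: ((NOT 1 AND (NOT 1 OR 1)) OR ((1 IMPLIES NOT 0) XOR (1 OR NOT 0))) -> 0
  row 2 [0010]: ((NOT 0 AND (NOT 0 OR 0)) OR ((0 IMPLIES NOT 1) XOR (0 OR NOT 0))) -> 1
  row 3 [0011]: ((NOT 1 AND (NOT 1 OR 1)) OR ((1 IMPLIES NOT 1) XOR (1 OR NOT 0))) -> 1
  row 4 [0100]: ((NOT 0 AND (NOT 0 OR 0)) OR ((0 IMPLIES NOT 0) XOR (0 OR NOT 0))) -> 1
  row 5 [0101]: ((NOT 1 AND (NOT 1 OR 1)) OR ((1 IMPLIES NOT 0) XOR (1 OR NOT 0))) -> 0
  row 6 [0110]: ((NOT 0 AND (NOT 0 OR 0)) OR ((0 IMPLIES NOT 1) XOR (0 OR NOT 0))) -> 1
  row 7 [0111]: ((NOT 1 AND (NOT 1 OR 1)) OR ((1 IMPLIES NOT 1) XOR (1 OR NOT 0))) -> 1
  row 8 [1000]: ((NOT 0 AND (NOT 0 OR 0)) OR ((0 IMPLIES NOT 0) XOR (0 OR NOT 1))) -> 1
  row 9 [1001]: ((NOT 1 AND (NOT 1 OR 1)) OR ((1 IMPLIES NOT 0) XOR (1 OR NOT 1))) -> 0
  row 10 [1010]: ((NOT 0 AND (NOT 0 OR 0)) OR ((0 IMPLIES NOT 1) XOR (0 OR NOT 1))) -> 1
  row 11 [1011]: ((NOT 1 AND (NOT 1 OR 1)) OR ((1 IMPLIES NOT 1) XOR (1 OR NOT 1))) -> 1
  row 12 [1100]: ((NOT 0 AND (NOT 0 OR 0)) OR ((0 IMPLIES NOT 0) XOR (0 OR NOT 1))) -> 1
  row 13 [1101]: ((NOT 1 AND (NOT 1 OR 1)) OR ((1 IMPLIES NOT 0) XOR (1 OR NOT 1))) -> 0
  row 14 [1110]: ((NOT 0 AND (NOT 0 OR 0)) OR ((0 IMPLIES NOT 1) XOR (0 OR NOT 1))) -> 1
  row 15 [1111]: ((NOT 1 AND (NOT 1 OR 1)) OR ((1 IMPLIES NOT 1) XOR (1 OR NOT 1))) -> 1
Full result column, 4 rows per line (P1,P2 fixed per line; P3,P4 runs 00..11 left to right):
  rows 0-3 [P1,P2=00]: 1011  = hex B
  rows 4-7 [P1,P2=01]: 1011  = hex B
  rows 8-11 [P1,P2=10]: 1011  = hex B
  rows 12-15 [P1,P2=11]: 1011  = hex B
Output column (row 0 .. row 15) = 1011101110111011
Output column grouped in 4s = 1011 1011 1011 1011 = 0xBBBB
Convert to decimal digit by digit (value = value*16 + digit):
  B -> 11
  11*16 + 11 (B) = 187
  187*16 + 11 (B) = 3003
  3003*16 + 11 (B) = 48059
Decimal = 48059

48059


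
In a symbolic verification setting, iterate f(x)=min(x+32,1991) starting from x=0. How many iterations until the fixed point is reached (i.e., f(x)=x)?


Step 1: x=0, cap=1991, increment=32
Step 2: x grows by 32 each step until capped at 1991; fixed point is x=1991
Step 3: iterations = ceil(1991/32) = 63

63


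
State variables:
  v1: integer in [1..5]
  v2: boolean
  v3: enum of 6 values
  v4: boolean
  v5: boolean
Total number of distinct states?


State space = product of domain sizes of all variables.
Domain sizes:
  v1 (integer in [1..5]): 5
  v2 (boolean): 2
  v3 (enum of 6 values): 6
  v4 (boolean): 2
  v5 (boolean): 2
Product = 5 * 2 * 6 * 2 * 2 = 240

240


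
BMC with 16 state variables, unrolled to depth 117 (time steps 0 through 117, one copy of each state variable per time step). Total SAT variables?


BMC unrolls to depth k, creating one copy of each state var for steps 0..k.
Step count = 117 + 1 = 118 (steps 0 through 117)
Vars per step = 16
Total = 16 * 118 = 1888

1888


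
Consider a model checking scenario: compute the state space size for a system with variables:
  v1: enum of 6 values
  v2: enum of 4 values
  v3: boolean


State space = product of domain sizes of all variables.
Domain sizes:
  v1 (enum of 6 values): 6
  v2 (enum of 4 values): 4
  v3 (boolean): 2
Product = 6 * 4 * 2 = 48

48


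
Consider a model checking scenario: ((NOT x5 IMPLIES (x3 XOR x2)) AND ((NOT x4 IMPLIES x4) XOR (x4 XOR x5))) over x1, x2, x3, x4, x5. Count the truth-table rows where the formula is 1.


Formula: ((NOT x5 IMPLIES (x3 XOR x2)) AND ((NOT x4 IMPLIES x4) XOR (x4 XOR x5))) over 5 vars (32 rows)
Evaluate each row (x1, x2, x3, x4, x5 as bits, MSB first):
  row 0 [00000]: ((NOT 0 IMPLIES (0 XOR 0)) AND ((NOT 0 IMPLIES 0) XOR (0 XOR 0))) -> 0
  row 1 [00001]: ((NOT 1 IMPLIES (0 XOR 0)) AND ((NOT 0 IMPLIES 0) XOR (0 XOR 1))) -> 1
  row 2 [00010]: ((NOT 0 IMPLIES (0 XOR 0)) AND ((NOT 1 IMPLIES 1) XOR (1 XOR 0))) -> 0
  row 3 [00011]: ((NOT 1 IMPLIES (0 XOR 0)) AND ((NOT 1 IMPLIES 1) XOR (1 XOR 1))) -> 1
  row 4 [00100]: ((NOT 0 IMPLIES (1 XOR 0)) AND ((NOT 0 IMPLIES 0) XOR (0 XOR 0))) -> 0
  row 5 [00101]: ((NOT 1 IMPLIES (1 XOR 0)) AND ((NOT 0 IMPLIES 0) XOR (0 XOR 1))) -> 1
  row 6 [00110]: ((NOT 0 IMPLIES (1 XOR 0)) AND ((NOT 1 IMPLIES 1) XOR (1 XOR 0))) -> 0
  row 7 [00111]: ((NOT 1 IMPLIES (1 XOR 0)) AND ((NOT 1 IMPLIES 1) XOR (1 XOR 1))) -> 1
  row 8 [01000]: ((NOT 0 IMPLIES (0 XOR 1)) AND ((NOT 0 IMPLIES 0) XOR (0 XOR 0))) -> 0
  row 9 [01001]: ((NOT 1 IMPLIES (0 XOR 1)) AND ((NOT 0 IMPLIES 0) XOR (0 XOR 1))) -> 1
  row 10 [01010]: ((NOT 0 IMPLIES (0 XOR 1)) AND ((NOT 1 IMPLIES 1) XOR (1 XOR 0))) -> 0
  row 11 [01011]: ((NOT 1 IMPLIES (0 XOR 1)) AND ((NOT 1 IMPLIES 1) XOR (1 XOR 1))) -> 1
  row 12 [01100]: ((NOT 0 IMPLIES (1 XOR 1)) AND ((NOT 0 IMPLIES 0) XOR (0 XOR 0))) -> 0
  row 13 [01101]: ((NOT 1 IMPLIES (1 XOR 1)) AND ((NOT 0 IMPLIES 0) XOR (0 XOR 1))) -> 1
  row 14 [01110]: ((NOT 0 IMPLIES (1 XOR 1)) AND ((NOT 1 IMPLIES 1) XOR (1 XOR 0))) -> 0
  row 15 [01111]: ((NOT 1 IMPLIES (1 XOR 1)) AND ((NOT 1 IMPLIES 1) XOR (1 XOR 1))) -> 1
  row 16 [10000]: ((NOT 0 IMPLIES (0 XOR 0)) AND ((NOT 0 IMPLIES 0) XOR (0 XOR 0))) -> 0
  row 17 [10001]: ((NOT 1 IMPLIES (0 XOR 0)) AND ((NOT 0 IMPLIES 0) XOR (0 XOR 1))) -> 1
  row 18 [10010]: ((NOT 0 IMPLIES (0 XOR 0)) AND ((NOT 1 IMPLIES 1) XOR (1 XOR 0))) -> 0
  row 19 [10011]: ((NOT 1 IMPLIES (0 XOR 0)) AND ((NOT 1 IMPLIES 1) XOR (1 XOR 1))) -> 1
  row 20 [10100]: ((NOT 0 IMPLIES (1 XOR 0)) AND ((NOT 0 IMPLIES 0) XOR (0 XOR 0))) -> 0
  row 21 [10101]: ((NOT 1 IMPLIES (1 XOR 0)) AND ((NOT 0 IMPLIES 0) XOR (0 XOR 1))) -> 1
  row 22 [10110]: ((NOT 0 IMPLIES (1 XOR 0)) AND ((NOT 1 IMPLIES 1) XOR (1 XOR 0))) -> 0
  row 23 [10111]: ((NOT 1 IMPLIES (1 XOR 0)) AND ((NOT 1 IMPLIES 1) XOR (1 XOR 1))) -> 1
  row 24 [11000]: ((NOT 0 IMPLIES (0 XOR 1)) AND ((NOT 0 IMPLIES 0) XOR (0 XOR 0))) -> 0
  row 25 [11001]: ((NOT 1 IMPLIES (0 XOR 1)) AND ((NOT 0 IMPLIES 0) XOR (0 XOR 1))) -> 1
  row 26 [11010]: ((NOT 0 IMPLIES (0 XOR 1)) AND ((NOT 1 IMPLIES 1) XOR (1 XOR 0))) -> 0
  row 27 [11011]: ((NOT 1 IMPLIES (0 XOR 1)) AND ((NOT 1 IMPLIES 1) XOR (1 XOR 1))) -> 1
  row 28 [11100]: ((NOT 0 IMPLIES (1 XOR 1)) AND ((NOT 0 IMPLIES 0) XOR (0 XOR 0))) -> 0
  row 29 [11101]: ((NOT 1 IMPLIES (1 XOR 1)) AND ((NOT 0 IMPLIES 0) XOR (0 XOR 1))) -> 1
  row 30 [11110]: ((NOT 0 IMPLIES (1 XOR 1)) AND ((NOT 1 IMPLIES 1) XOR (1 XOR 0))) -> 0
  row 31 [11111]: ((NOT 1 IMPLIES (1 XOR 1)) AND ((NOT 1 IMPLIES 1) XOR (1 XOR 1))) -> 1
Full result column, 8 rows per line (x1,x2 fixed per line; x3,x4,x5 runs 000..111 left to right):
  rows 0-7 [x1,x2=00]: 01010101  (ones: 4)
  rows 8-15 [x1,x2=01]: 01010101  (ones: 4)
  rows 16-23 [x1,x2=10]: 01010101  (ones: 4)
  rows 24-31 [x1,x2=11]: 01010101  (ones: 4)
Count of 1-rows = 4+4+4+4 = 16

16
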